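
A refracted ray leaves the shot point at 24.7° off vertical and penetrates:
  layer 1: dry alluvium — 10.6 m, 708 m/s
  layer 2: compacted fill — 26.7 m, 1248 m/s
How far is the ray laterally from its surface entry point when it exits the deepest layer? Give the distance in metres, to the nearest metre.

34 m

p = sin θ₁/V₁ = sin 24.7°/708 = 5.9021e-04 s/m is conserved through the stack.
Layer 1: θ = 24.70°; offset = 10.6·tan 24.70° = 4.875 m.
Layer 2: sin θ = p·1248 = 0.7366 → θ = 47.44°; offset = 26.7·tan 47.44° = 29.078 m.
Σ offsets = 33.953 m.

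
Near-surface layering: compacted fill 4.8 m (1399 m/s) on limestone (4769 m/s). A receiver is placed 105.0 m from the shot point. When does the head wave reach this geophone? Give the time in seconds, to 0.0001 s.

t = x/V₂ + 2h·√(V₂²−V₁²)/(V₁V₂).
√(V₂²−V₁²) = √(4769²−1399²) = 4559.2 m/s; delay term = 2·4.8·4559.2/(1399·4769) = 0.00656 s.
t = 105.0/4769 + 0.00656 = 0.02858 s.

0.0286 s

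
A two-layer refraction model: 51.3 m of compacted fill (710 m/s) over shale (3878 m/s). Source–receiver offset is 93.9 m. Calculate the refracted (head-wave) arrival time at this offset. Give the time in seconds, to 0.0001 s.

t = x/V₂ + 2h·√(V₂²−V₁²)/(V₁V₂).
√(V₂²−V₁²) = √(3878²−710²) = 3812.5 m/s; delay term = 2·51.3·3812.5/(710·3878) = 0.14206 s.
t = 93.9/3878 + 0.14206 = 0.16628 s.

0.1663 s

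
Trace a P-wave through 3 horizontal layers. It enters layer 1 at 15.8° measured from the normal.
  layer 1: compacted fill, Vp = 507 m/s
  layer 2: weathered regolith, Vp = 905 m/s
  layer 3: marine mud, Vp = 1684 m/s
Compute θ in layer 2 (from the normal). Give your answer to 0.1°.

29.1°

Snell's law across each interface conserves sin θ / V, so sin θ_2 = V_2·sin θ₁/V₁.
sin θ_2 = 905 × sin 15.8° / 507 = 0.4860.
θ_2 = 29.08° from the vertical.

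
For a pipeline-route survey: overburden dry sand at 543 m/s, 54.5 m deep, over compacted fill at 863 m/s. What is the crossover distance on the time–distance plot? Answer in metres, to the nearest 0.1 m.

228.5 m

x_cross = 2h·√((V₂+V₁)/(V₂−V₁)).
(V₂+V₁)/(V₂−V₁) = (863+543)/(863−543) = 4.3937; √ = 2.0961.
x_cross = 2·54.5·2.0961 = 228.48 m.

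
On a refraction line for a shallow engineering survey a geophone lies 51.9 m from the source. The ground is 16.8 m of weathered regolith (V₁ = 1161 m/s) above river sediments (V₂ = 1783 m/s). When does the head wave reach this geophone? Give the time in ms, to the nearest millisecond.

t = x/V₂ + 2h·√(V₂²−V₁²)/(V₁V₂).
√(V₂²−V₁²) = √(1783²−1161²) = 1353.2 m/s; delay term = 2·16.8·1353.2/(1161·1783) = 0.02196 s.
t = 51.9/1783 + 0.02196 = 0.05107 s.

51 ms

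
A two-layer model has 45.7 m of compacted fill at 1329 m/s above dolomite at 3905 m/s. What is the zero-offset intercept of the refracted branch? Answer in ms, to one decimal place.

64.7 ms

tᵢ = 2h·√(V₂²−V₁²)/(V₁V₂).
√(V₂²−V₁²) = √(3905²−1329²) = 3671.9 m/s.
tᵢ = 2·45.7·3671.9/(1329·3905) = 0.06467 s.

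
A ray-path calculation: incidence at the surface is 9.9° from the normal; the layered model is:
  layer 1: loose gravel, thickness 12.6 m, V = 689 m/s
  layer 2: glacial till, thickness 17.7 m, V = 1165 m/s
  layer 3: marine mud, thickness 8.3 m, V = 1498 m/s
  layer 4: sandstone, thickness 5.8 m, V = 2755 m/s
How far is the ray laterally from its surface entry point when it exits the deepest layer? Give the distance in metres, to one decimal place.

Apply Snell's law at each interface; in layer i the horizontal offset is hᵢ·tan θᵢ.
Layer 1: θ = 9.90°; offset = 12.6·tan 9.90° = 2.199 m.
Layer 2: sin θ = 1165·sin 9.9°/689 = 0.2907, θ = 16.90°; offset = 17.7·tan 16.90° = 5.378 m.
Layer 3: sin θ = 1498·sin 9.9°/689 = 0.3738, θ = 21.95°; offset = 8.3·tan 21.95° = 3.345 m.
Layer 4: sin θ = 2755·sin 9.9°/689 = 0.6875, θ = 43.43°; offset = 5.8·tan 43.43° = 5.491 m.
Total horizontal offset = 16.412 m.

16.4 m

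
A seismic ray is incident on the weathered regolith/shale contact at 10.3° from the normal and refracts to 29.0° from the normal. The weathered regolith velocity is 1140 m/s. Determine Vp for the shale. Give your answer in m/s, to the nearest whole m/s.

sin 10.3° = 0.1788; sin 29.0° = 0.4848.
V₂ = V₁·(sin θ₂/sin θ₁) = 1140·(0.4848/0.1788) = 3091.03 m/s.

3091 m/s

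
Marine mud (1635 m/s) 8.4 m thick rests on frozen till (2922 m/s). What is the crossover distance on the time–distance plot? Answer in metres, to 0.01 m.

θ_c = arcsin(1635/2922) = 34.02°, so cos θ_c = 0.8288 and tᵢ = 2h cos θ_c/V₁ = 0.0085 s.
At crossover x/V₁ = x/V₂ + tᵢ ⇒ x = tᵢ/(1/V₁ − 1/V₂) = 0.00852/(6.1162e-04 − 3.4223e-04) = 31.61 m.

31.61 m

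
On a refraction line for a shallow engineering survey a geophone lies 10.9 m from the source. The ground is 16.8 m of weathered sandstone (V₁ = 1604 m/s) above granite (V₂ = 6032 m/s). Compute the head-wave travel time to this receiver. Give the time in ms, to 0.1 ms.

22.0 ms

t = x/V₂ + 2h·√(V₂²−V₁²)/(V₁V₂).
√(V₂²−V₁²) = √(6032²−1604²) = 5814.8 m/s; delay term = 2·16.8·5814.8/(1604·6032) = 0.02019 s.
t = 10.9/6032 + 0.02019 = 0.02200 s.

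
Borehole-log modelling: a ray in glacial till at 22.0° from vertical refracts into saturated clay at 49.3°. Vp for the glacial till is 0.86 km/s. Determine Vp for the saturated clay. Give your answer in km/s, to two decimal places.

1.74 km/s

sin 22.0° = 0.3746; sin 49.3° = 0.7581.
V₂ = V₁·(sin θ₂/sin θ₁) = 0.86·(0.7581/0.3746) = 1.74 km/s.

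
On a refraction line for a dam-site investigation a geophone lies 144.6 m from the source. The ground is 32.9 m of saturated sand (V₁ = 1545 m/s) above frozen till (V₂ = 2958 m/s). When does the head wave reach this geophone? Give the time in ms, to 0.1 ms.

85.2 ms

t = x/V₂ + 2h·√(V₂²−V₁²)/(V₁V₂).
√(V₂²−V₁²) = √(2958²−1545²) = 2522.4 m/s; delay term = 2·32.9·2522.4/(1545·2958) = 0.03632 s.
t = 144.6/2958 + 0.03632 = 0.08520 s.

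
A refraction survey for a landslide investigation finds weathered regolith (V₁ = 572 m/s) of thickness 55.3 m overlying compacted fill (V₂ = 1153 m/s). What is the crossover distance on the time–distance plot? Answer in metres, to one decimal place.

190.6 m

x_cross = 2h·√((V₂+V₁)/(V₂−V₁)).
(V₂+V₁)/(V₂−V₁) = (1153+572)/(1153−572) = 2.9690; √ = 1.7231.
x_cross = 2·55.3·1.7231 = 190.57 m.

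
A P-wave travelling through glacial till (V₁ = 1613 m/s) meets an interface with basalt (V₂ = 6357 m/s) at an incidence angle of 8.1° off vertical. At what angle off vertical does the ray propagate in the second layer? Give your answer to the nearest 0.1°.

33.7°

Snell's law: sin θ₂ = (V₂/V₁)·sin θ₁ = (6357/1613)·sin 8.1° = 0.5553.
θ₂ = sin⁻¹(0.5553) = 33.73° (from vertical).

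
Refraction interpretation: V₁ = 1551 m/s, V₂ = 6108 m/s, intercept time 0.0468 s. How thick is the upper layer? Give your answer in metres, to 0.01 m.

37.52 m

θ_c = arcsin(1551/6108) = 14.71°; cos θ_c = 0.9672.
tᵢ = 2h cos θ_c/V₁ ⇒ h = tᵢ·V₁/(2 cos θ_c) = 0.0468·1551/(2·0.9672) = 37.52 m.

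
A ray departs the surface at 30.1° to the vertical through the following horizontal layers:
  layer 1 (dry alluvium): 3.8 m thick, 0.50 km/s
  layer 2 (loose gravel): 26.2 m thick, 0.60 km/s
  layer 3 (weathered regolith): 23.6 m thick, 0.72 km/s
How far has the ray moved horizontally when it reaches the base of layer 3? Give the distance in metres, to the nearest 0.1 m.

Ray parameter p = sin 30.1° / 0.50 km/s = 1.0030e+00 s/km.
Layer 1: θ = 30.10°; offset = 3.8·tan 30.10° = 2.203 m.
Layer 2: sin θ = p·0.60 = 0.6018 → θ = 37.00°; offset = 26.2·tan 37.00° = 19.743 m.
Layer 3: sin θ = p·0.72 = 0.7222 → θ = 46.23°; offset = 23.6·tan 46.23° = 24.639 m.
Total horizontal offset = 46.585 m.

46.6 m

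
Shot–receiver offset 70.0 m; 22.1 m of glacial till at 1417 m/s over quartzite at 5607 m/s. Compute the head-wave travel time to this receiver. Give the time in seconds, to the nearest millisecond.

θ_c = arcsin(V₁/V₂) = arcsin(1417/5607) = 14.64°, cos θ_c = 0.9675.
Intercept time tᵢ = 2h cos θ_c / V₁ = 2·22.1·0.9675/1417 = 0.03018 s.
t = x/V₂ + tᵢ = 70.0/5607 + 0.03018 = 0.04266 s.

0.043 s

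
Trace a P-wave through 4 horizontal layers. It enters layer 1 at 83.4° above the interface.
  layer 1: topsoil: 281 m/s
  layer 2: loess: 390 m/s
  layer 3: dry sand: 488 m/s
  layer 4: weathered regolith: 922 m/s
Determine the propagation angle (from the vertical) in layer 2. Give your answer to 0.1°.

9.2°

From the normal: θ₁ = 90° − 83.4° = 6.6°.
Ray parameter p = sin 6.6° / 281 = 4.0903e-04 s/m.
sin θ_2 = p·V_2 = 4.0903e-04 × 390 = 0.1595.
θ_2 = arcsin 0.1595 = 9.18°.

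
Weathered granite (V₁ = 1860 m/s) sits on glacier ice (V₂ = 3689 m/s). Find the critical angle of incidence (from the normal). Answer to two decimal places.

30.28°

Critical incidence: sin θ_c = V₁/V₂ = 1860/3689 = 0.5042.
θ_c = arcsin 0.5042 = 30.28°.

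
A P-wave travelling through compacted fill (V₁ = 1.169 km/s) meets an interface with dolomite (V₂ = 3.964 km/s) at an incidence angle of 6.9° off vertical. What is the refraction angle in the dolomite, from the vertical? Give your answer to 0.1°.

sin θ₁/V₁ = sin θ₂/V₂ ⇒ sin θ₂ = 3.964·sin 6.9°/1.169 = 3.964·0.1201/1.169 = 0.4074.
θ₂ = arcsin 0.4074 = 24.04° from the normal.

24.0°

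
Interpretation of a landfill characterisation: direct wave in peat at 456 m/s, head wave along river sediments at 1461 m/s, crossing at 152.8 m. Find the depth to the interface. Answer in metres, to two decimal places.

55.32 m

x_cross = 2h·√((V₂+V₁)/(V₂−V₁)) → h = x_cross / (2·√((V₂+V₁)/(V₂−V₁))).
√((V₂+V₁)/(V₂−V₁)) = √((1461+456)/(1461−456)) = 1.3811.
h = 152.8 / (2·1.3811) = 55.32 m.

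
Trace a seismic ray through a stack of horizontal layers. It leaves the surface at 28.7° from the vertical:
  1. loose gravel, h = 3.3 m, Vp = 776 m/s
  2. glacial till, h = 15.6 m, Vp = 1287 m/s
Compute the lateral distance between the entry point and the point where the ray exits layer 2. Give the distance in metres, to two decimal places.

p = sin θ₁/V₁ = sin 28.7°/776 = 6.1884e-04 s/m is conserved through the stack.
Layer 1: θ = 28.70°; offset = 3.3·tan 28.70° = 1.8067 m.
Layer 2: sin θ = p·1287 = 0.7965 → θ = 52.79°; offset = 15.6·tan 52.79° = 20.5468 m.
Total horizontal offset = 22.3535 m.

22.35 m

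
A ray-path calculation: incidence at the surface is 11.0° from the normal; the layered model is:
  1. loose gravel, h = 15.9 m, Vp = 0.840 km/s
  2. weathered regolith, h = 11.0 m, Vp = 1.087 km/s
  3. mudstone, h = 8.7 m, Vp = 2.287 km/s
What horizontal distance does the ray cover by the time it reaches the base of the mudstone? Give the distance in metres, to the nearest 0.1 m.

11.2 m

p = sin θ₁/V₁ = sin 11.0°/0.840 = 2.2715e-01 s/km is conserved through the stack.
Layer 1: θ = 11.00°; offset = 15.9·tan 11.00° = 3.091 m.
Layer 2: sin θ = p·1.087 = 0.2469 → θ = 14.30°; offset = 11.0·tan 14.30° = 2.803 m.
Layer 3: sin θ = p·2.287 = 0.5195 → θ = 31.30°; offset = 8.7·tan 31.30° = 5.289 m.
Total horizontal offset = 11.183 m.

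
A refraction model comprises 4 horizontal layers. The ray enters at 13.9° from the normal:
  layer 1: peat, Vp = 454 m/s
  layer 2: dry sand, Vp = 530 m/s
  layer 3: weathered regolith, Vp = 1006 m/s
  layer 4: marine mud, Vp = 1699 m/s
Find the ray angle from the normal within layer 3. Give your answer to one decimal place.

32.2°

Ray parameter p = sin 13.9° / 454 = 5.2914e-04 s/m.
sin θ_3 = p·V_3 = 5.2914e-04 × 1006 = 0.5323.
θ_3 = arcsin 0.5323 = 32.16°.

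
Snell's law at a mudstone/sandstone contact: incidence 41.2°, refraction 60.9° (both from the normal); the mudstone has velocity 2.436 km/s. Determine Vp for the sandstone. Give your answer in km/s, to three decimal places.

sin 41.2° = 0.6587; sin 60.9° = 0.8738.
V₂ = V₁·(sin θ₂/sin θ₁) = 2.436·(0.8738/0.6587) = 3.231 km/s.

3.231 km/s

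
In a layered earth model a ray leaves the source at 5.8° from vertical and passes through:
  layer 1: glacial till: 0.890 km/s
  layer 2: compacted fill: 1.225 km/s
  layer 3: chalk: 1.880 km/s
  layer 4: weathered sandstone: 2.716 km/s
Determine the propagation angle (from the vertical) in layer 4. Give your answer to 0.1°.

Ray parameter p = sin 5.8° / 0.890 = 1.1355e-01 s/km.
sin θ_4 = p·V_4 = 1.1355e-01 × 2.716 = 0.3084.
θ_4 = arcsin 0.3084 = 17.96°.

18.0°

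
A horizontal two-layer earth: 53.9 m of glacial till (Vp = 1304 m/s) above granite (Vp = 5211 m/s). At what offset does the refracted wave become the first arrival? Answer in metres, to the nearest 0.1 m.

θ_c = arcsin(1304/5211) = 14.49°, so cos θ_c = 0.9682 and tᵢ = 2h cos θ_c/V₁ = 0.0800 s.
At crossover x/V₁ = x/V₂ + tᵢ ⇒ x = tᵢ/(1/V₁ − 1/V₂) = 0.08004/(7.6687e-04 − 1.9190e-04) = 139.20 m.

139.2 m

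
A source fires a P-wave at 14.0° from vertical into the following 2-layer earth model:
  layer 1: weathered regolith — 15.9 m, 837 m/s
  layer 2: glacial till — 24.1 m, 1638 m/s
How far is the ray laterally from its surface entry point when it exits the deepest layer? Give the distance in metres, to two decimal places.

Apply Snell's law at each interface; in layer i the horizontal offset is hᵢ·tan θᵢ.
Layer 1: θ = 14.00°; offset = 15.9·tan 14.00° = 3.9643 m.
Layer 2: sin θ = 1638·sin 14.0°/837 = 0.4734, θ = 28.26°; offset = 24.1·tan 28.26° = 12.9536 m.
Total horizontal offset = 16.9179 m.

16.92 m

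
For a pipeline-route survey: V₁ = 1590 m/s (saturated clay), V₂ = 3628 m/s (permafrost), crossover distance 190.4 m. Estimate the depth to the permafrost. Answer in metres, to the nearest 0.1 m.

x_cross = 2h·√((V₂+V₁)/(V₂−V₁)) → h = x_cross / (2·√((V₂+V₁)/(V₂−V₁))).
√((V₂+V₁)/(V₂−V₁)) = √((3628+1590)/(3628−1590)) = 1.6001.
h = 190.4 / (2·1.6001) = 59.50 m.

59.5 m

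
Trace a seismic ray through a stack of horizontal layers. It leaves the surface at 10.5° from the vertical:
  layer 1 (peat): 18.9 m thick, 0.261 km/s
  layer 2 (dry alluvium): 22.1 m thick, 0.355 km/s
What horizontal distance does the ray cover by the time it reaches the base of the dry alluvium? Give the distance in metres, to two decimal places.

Ray parameter p = sin 10.5° / 0.261 km/s = 6.9822e-01 s/km.
Layer 1: θ = 10.50°; offset = 18.9·tan 10.50° = 3.5029 m.
Layer 2: sin θ = p·0.355 = 0.2479 → θ = 14.35°; offset = 22.1·tan 14.35° = 5.6543 m.
Summing the layer offsets gives 9.1572 m.

9.16 m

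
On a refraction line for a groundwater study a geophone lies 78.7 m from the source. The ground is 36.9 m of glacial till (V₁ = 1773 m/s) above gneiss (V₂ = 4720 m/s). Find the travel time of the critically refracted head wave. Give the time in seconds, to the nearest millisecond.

0.055 s

t = x/V₂ + 2h·√(V₂²−V₁²)/(V₁V₂).
√(V₂²−V₁²) = √(4720²−1773²) = 4374.3 m/s; delay term = 2·36.9·4374.3/(1773·4720) = 0.03858 s.
t = 78.7/4720 + 0.03858 = 0.05525 s.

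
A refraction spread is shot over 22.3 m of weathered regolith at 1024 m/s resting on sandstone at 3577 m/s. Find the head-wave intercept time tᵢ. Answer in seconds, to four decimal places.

0.0417 s

tᵢ = 2h·√(V₂²−V₁²)/(V₁V₂).
√(V₂²−V₁²) = √(3577²−1024²) = 3427.3 m/s.
tᵢ = 2·22.3·3427.3/(1024·3577) = 0.04173 s.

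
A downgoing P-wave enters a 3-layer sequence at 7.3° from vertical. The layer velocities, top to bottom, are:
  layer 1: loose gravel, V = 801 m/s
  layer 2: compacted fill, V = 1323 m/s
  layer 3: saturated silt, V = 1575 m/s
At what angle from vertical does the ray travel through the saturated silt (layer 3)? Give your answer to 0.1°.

14.5°

Ray parameter p = sin 7.3° / 801 = 1.5863e-04 s/m.
sin θ_3 = p·V_3 = 1.5863e-04 × 1575 = 0.2498.
θ_3 = 14.47° from the vertical.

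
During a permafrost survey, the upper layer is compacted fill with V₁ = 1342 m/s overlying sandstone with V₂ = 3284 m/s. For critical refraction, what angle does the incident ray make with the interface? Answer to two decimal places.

65.88°

At critical incidence the refracted ray runs along the interface (θ₂ = 90°), so sin θ_c = V₁/V₂.
θ_c = arcsin(1342/3284) = arcsin 0.4086 = 24.12°.
Measured from the interface: 90° − 24.12° = 65.88°.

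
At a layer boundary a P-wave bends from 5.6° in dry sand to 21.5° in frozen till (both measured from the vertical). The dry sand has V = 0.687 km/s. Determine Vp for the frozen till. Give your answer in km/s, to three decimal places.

sin 5.6° = 0.0976; sin 21.5° = 0.3665.
V₂ = V₁·(sin θ₂/sin θ₁) = 0.687·(0.3665/0.0976) = 2.580 km/s.

2.580 km/s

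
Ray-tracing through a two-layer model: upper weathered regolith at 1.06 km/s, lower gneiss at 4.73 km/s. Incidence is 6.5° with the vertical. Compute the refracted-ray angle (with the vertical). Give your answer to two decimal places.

30.34°

sin θ₁/V₁ = sin θ₂/V₂ ⇒ sin θ₂ = 4.73·sin 6.5°/1.06 = 4.73·0.1132/1.06 = 0.5051.
θ₂ = sin⁻¹(0.5051) = 30.34° (from vertical).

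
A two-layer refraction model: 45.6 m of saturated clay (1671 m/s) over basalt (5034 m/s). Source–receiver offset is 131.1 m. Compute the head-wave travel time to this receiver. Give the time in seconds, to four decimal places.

0.0775 s

θ_c = arcsin(V₁/V₂) = arcsin(1671/5034) = 19.39°, cos θ_c = 0.9433.
Intercept time tᵢ = 2h cos θ_c / V₁ = 2·45.6·0.9433/1671 = 0.05148 s.
t = x/V₂ + tᵢ = 131.1/5034 + 0.05148 = 0.07753 s.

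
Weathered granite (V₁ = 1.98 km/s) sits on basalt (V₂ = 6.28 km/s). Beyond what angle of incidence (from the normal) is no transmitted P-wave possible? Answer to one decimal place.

At critical incidence the refracted ray runs along the interface (θ₂ = 90°), so sin θ_c = V₁/V₂.
θ_c = arcsin(1.98/6.28) = arcsin 0.3153 = 18.38°.

18.4°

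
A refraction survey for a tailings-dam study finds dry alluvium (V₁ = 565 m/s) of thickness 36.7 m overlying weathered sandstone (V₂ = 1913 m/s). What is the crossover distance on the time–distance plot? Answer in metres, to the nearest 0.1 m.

x_cross = 2h·√((V₂+V₁)/(V₂−V₁)).
(V₂+V₁)/(V₂−V₁) = (1913+565)/(1913−565) = 1.8383; √ = 1.3558.
x_cross = 2·36.7·1.3558 = 99.52 m.

99.5 m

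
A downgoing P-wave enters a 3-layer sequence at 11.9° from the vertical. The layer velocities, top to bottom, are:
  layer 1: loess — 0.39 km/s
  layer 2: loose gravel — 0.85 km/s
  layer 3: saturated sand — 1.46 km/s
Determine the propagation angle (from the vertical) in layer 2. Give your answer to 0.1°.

Ray parameter p = sin 11.9° / 0.39 = 5.2873e-01 s/km.
sin θ_2 = p·V_2 = 5.2873e-01 × 0.85 = 0.4494.
θ_2 = 26.71° from the vertical.

26.7°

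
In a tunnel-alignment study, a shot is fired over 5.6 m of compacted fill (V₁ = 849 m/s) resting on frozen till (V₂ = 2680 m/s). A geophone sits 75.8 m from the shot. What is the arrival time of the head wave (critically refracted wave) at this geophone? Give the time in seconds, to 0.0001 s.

t = x/V₂ + 2h·√(V₂²−V₁²)/(V₁V₂).
√(V₂²−V₁²) = √(2680²−849²) = 2542.0 m/s; delay term = 2·5.6·2542.0/(849·2680) = 0.01251 s.
t = 75.8/2680 + 0.01251 = 0.04080 s.

0.0408 s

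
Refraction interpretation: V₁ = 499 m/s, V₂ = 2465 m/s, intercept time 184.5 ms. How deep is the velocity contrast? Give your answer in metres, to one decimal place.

47.0 m

θ_c = arcsin(499/2465) = 11.68°; cos θ_c = 0.9793.
tᵢ = 2h cos θ_c/V₁ ⇒ h = tᵢ·V₁/(2 cos θ_c) = 0.1845·499/(2·0.9793) = 47.01 m.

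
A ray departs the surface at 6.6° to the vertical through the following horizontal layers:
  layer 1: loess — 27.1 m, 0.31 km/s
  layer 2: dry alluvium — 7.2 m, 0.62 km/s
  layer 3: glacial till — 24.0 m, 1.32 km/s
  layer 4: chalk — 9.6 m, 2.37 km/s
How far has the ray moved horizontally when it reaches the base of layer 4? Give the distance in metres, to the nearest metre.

36 m

p = sin θ₁/V₁ = sin 6.6°/0.31 = 3.7077e-01 s/km is conserved through the stack.
Layer 1: θ = 6.60°; offset = 27.1·tan 6.60° = 3.136 m.
Layer 2: sin θ = p·0.62 = 0.2299 → θ = 13.29°; offset = 7.2·tan 13.29° = 1.701 m.
Layer 3: sin θ = p·1.32 = 0.4894 → θ = 29.30°; offset = 24.0·tan 29.30° = 13.469 m.
Layer 4: sin θ = p·2.37 = 0.8787 → θ = 61.49°; offset = 9.6·tan 61.49° = 17.672 m.
Total horizontal offset = 35.977 m.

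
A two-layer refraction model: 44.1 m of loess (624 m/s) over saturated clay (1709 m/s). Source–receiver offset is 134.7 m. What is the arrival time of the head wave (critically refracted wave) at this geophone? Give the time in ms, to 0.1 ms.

θ_c = arcsin(V₁/V₂) = arcsin(624/1709) = 21.42°, cos θ_c = 0.9310.
Intercept time tᵢ = 2h cos θ_c / V₁ = 2·44.1·0.9310/624 = 0.13159 s.
t = x/V₂ + tᵢ = 134.7/1709 + 0.13159 = 0.21041 s.

210.4 ms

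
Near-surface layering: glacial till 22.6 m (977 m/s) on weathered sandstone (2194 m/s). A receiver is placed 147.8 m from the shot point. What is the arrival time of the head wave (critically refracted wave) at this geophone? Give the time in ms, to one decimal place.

t = x/V₂ + 2h·√(V₂²−V₁²)/(V₁V₂).
√(V₂²−V₁²) = √(2194²−977²) = 1964.5 m/s; delay term = 2·22.6·1964.5/(977·2194) = 0.04142 s.
t = 147.8/2194 + 0.04142 = 0.10879 s.

108.8 ms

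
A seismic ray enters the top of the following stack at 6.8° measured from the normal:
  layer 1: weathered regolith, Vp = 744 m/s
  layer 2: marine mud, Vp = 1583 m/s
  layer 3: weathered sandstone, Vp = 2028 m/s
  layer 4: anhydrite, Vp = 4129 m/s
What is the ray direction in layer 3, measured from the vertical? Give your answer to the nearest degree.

Snell's law across each interface conserves sin θ / V, so sin θ_3 = V_3·sin θ₁/V₁.
sin θ_3 = 2028 × sin 6.8° / 744 = 0.3227.
θ_3 = 18.83° from the vertical.

19°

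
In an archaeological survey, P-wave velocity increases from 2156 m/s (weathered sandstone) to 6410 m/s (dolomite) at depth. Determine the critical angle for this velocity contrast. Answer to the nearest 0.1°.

At critical incidence the refracted ray runs along the interface (θ₂ = 90°), so sin θ_c = V₁/V₂.
θ_c = arcsin(2156/6410) = arcsin 0.3363 = 19.65°.

19.7°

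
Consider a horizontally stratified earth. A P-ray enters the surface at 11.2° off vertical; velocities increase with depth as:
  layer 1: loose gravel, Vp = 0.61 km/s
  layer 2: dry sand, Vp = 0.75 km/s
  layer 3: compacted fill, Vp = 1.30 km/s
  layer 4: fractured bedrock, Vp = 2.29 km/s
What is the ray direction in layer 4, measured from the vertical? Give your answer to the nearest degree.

47°

Ray parameter p = sin 11.2° / 0.61 = 3.1842e-01 s/km.
sin θ_4 = p·V_4 = 3.1842e-01 × 2.29 = 0.7292.
θ_4 = arcsin 0.7292 = 46.82°.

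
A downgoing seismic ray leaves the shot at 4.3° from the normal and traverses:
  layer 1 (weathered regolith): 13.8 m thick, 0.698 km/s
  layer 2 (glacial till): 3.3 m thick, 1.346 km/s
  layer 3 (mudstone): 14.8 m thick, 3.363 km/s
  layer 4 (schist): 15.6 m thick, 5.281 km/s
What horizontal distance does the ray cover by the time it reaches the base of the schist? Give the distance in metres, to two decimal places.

18.00 m

p = sin θ₁/V₁ = sin 4.3°/0.698 = 1.0742e-01 s/km is conserved through the stack.
Layer 1: θ = 4.30°; offset = 13.8·tan 4.30° = 1.0376 m.
Layer 2: sin θ = p·1.346 = 0.1446 → θ = 8.31°; offset = 3.3·tan 8.31° = 0.4822 m.
Layer 3: sin θ = p·3.363 = 0.3613 → θ = 21.18°; offset = 14.8·tan 21.18° = 5.7337 m.
Layer 4: sin θ = p·5.281 = 0.5673 → θ = 34.56°; offset = 15.6·tan 34.56° = 10.7460 m.
Σ offsets = 17.9996 m.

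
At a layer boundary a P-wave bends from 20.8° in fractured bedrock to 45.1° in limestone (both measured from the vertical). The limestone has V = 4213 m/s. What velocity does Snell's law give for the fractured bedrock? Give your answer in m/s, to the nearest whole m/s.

2112 m/s

Snell's law: sin 20.8°/V₁ = sin 45.1°/V₂.
V₁ = V₂·sin 20.8°/sin 45.1° = 4213 × 0.5013 = 2112.07 m/s.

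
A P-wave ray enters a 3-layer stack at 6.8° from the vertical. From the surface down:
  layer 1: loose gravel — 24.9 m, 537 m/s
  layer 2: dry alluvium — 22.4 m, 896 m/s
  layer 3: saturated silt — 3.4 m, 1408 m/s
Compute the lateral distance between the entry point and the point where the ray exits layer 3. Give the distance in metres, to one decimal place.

8.6 m

Ray parameter p = sin 6.8° / 537 m/s = 2.2049e-04 s/m.
Layer 1: θ = 6.80°; offset = 24.9·tan 6.80° = 2.969 m.
Layer 2: sin θ = p·896 = 0.1976 → θ = 11.39°; offset = 22.4·tan 11.39° = 4.514 m.
Layer 3: sin θ = p·1408 = 0.3105 → θ = 18.09°; offset = 3.4·tan 18.09° = 1.110 m.
Total horizontal offset = 8.594 m.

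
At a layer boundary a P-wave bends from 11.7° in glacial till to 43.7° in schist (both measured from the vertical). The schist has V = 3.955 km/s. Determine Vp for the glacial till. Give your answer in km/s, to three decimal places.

1.161 km/s

Snell's law: sin 11.7°/V₁ = sin 43.7°/V₂.
V₁ = V₂·sin 11.7°/sin 43.7° = 3.955 × 0.2935 = 1.161 km/s.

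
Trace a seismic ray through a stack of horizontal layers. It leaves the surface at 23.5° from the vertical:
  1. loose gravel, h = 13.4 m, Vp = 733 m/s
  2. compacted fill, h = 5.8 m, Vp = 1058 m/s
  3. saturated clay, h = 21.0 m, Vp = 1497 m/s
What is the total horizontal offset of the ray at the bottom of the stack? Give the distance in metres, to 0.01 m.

Ray parameter p = sin 23.5° / 733 m/s = 5.4400e-04 s/m.
Layer 1: θ = 23.50°; offset = 13.4·tan 23.50° = 5.8265 m.
Layer 2: sin θ = p·1058 = 0.5755 → θ = 35.14°; offset = 5.8·tan 35.14° = 4.0821 m.
Layer 3: sin θ = p·1497 = 0.8144 → θ = 54.52°; offset = 21.0·tan 54.52° = 29.4674 m.
Summing the layer offsets gives 39.3759 m.

39.38 m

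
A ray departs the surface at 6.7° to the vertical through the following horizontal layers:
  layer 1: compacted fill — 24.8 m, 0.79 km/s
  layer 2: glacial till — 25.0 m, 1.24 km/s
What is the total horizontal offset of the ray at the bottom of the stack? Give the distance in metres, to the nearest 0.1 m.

Apply Snell's law at each interface; in layer i the horizontal offset is hᵢ·tan θᵢ.
Layer 1: θ = 6.70°; offset = 24.8·tan 6.70° = 2.913 m.
Layer 2: sin θ = 1.24·sin 6.7°/0.79 = 0.1831, θ = 10.55°; offset = 25.0·tan 10.55° = 4.657 m.
Σ offsets = 7.570 m.

7.6 m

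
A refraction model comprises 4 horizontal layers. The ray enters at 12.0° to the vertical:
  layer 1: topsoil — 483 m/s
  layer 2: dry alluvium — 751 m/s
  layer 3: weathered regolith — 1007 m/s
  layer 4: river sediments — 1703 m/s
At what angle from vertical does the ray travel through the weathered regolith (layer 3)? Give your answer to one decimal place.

25.7°

Snell's law across each interface conserves sin θ / V, so sin θ_3 = V_3·sin θ₁/V₁.
sin θ_3 = 1007 × sin 12.0° / 483 = 0.4335.
θ_3 = 25.69° from the vertical.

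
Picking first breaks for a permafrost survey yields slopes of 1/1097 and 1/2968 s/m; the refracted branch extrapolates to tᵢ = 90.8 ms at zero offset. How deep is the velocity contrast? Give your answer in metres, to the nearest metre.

54 m

θ_c = arcsin(1097/2968) = 21.69°; cos θ_c = 0.9292.
tᵢ = 2h cos θ_c/V₁ ⇒ h = tᵢ·V₁/(2 cos θ_c) = 0.0908·1097/(2·0.9292) = 53.60 m.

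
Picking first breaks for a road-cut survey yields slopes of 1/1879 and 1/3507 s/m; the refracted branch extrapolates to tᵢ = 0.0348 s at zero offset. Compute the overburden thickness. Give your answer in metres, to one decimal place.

h = tᵢ·V₁·V₂ / (2·√(V₂²−V₁²)).
√(V₂²−V₁²) = √(3507² − 1879²) = 2961.1 m/s.
h = 0.0348 s × 1879 × 3507 / (2 × 2961.1) = 38.72 m.

38.7 m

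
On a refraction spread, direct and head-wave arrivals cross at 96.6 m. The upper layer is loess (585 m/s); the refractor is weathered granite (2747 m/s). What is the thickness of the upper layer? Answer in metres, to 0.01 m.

38.91 m

x_cross = 2h·√((V₂+V₁)/(V₂−V₁)) → h = x_cross / (2·√((V₂+V₁)/(V₂−V₁))).
√((V₂+V₁)/(V₂−V₁)) = √((2747+585)/(2747−585)) = 1.2414.
h = 96.6 / (2·1.2414) = 38.91 m.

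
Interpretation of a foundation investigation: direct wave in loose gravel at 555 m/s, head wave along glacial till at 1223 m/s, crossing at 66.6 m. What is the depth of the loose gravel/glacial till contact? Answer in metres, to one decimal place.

x_cross = 2h·√((V₂+V₁)/(V₂−V₁)) → h = x_cross / (2·√((V₂+V₁)/(V₂−V₁))).
√((V₂+V₁)/(V₂−V₁)) = √((1223+555)/(1223−555)) = 1.6315.
h = 66.6 / (2·1.6315) = 20.41 m.

20.4 m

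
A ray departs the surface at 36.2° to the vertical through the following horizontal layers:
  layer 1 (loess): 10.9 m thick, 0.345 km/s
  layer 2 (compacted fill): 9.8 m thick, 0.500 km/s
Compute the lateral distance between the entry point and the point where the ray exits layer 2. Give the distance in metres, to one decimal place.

24.2 m

Apply Snell's law at each interface; in layer i the horizontal offset is hᵢ·tan θᵢ.
Layer 1: θ = 36.20°; offset = 10.9·tan 36.20° = 7.978 m.
Layer 2: sin θ = 0.500·sin 36.2°/0.345 = 0.8560, θ = 58.86°; offset = 9.8·tan 58.86° = 16.223 m.
Total horizontal offset = 24.201 m.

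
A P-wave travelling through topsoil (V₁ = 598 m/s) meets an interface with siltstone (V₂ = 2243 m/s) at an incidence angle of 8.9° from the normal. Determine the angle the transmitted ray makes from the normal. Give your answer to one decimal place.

35.5°

Snell's law: sin θ₂ = (V₂/V₁)·sin θ₁ = (2243/598)·sin 8.9° = 0.5803.
θ₂ = arcsin 0.5803 = 35.47° from the normal.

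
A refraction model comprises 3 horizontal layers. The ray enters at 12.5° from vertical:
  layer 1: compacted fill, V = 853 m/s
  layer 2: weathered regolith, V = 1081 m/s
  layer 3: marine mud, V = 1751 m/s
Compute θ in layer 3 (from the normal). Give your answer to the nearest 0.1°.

26.4°

Ray parameter p = sin 12.5° / 853 = 2.5374e-04 s/m.
sin θ_3 = p·V_3 = 2.5374e-04 × 1751 = 0.4443.
θ_3 = arcsin 0.4443 = 26.38°.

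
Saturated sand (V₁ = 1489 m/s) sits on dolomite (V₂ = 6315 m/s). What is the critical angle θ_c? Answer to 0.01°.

At critical incidence the refracted ray runs along the interface (θ₂ = 90°), so sin θ_c = V₁/V₂.
θ_c = arcsin(1489/6315) = arcsin 0.2358 = 13.64°.

13.64°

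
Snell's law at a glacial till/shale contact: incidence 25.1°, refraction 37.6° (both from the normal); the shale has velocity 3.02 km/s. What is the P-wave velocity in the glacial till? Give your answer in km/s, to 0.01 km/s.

Snell's law: sin 25.1°/V₁ = sin 37.6°/V₂.
V₁ = V₂·sin 25.1°/sin 37.6° = 3.02 × 0.6952 = 2.10 km/s.

2.10 km/s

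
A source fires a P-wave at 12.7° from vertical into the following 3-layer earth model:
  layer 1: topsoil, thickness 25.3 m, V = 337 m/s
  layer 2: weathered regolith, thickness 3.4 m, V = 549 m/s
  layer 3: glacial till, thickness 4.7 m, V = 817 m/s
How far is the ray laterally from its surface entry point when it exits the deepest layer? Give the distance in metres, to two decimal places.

9.97 m

Apply Snell's law at each interface; in layer i the horizontal offset is hᵢ·tan θᵢ.
Layer 1: θ = 12.70°; offset = 25.3·tan 12.70° = 5.7016 m.
Layer 2: sin θ = 549·sin 12.7°/337 = 0.3581, θ = 20.99°; offset = 3.4·tan 20.99° = 1.3042 m.
Layer 3: sin θ = 817·sin 12.7°/337 = 0.5330, θ = 32.21°; offset = 4.7·tan 32.21° = 2.9606 m.
Total horizontal offset = 9.9664 m.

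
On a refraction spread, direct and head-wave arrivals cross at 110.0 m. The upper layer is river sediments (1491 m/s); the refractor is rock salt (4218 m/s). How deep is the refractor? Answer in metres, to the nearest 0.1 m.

x_cross = 2h·√((V₂+V₁)/(V₂−V₁)) → h = x_cross / (2·√((V₂+V₁)/(V₂−V₁))).
√((V₂+V₁)/(V₂−V₁)) = √((4218+1491)/(4218−1491)) = 1.4469.
h = 110.0 / (2·1.4469) = 38.01 m.

38.0 m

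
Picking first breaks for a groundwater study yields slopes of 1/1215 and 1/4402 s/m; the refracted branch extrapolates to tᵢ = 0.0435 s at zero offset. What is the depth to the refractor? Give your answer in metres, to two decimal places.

27.49 m

h = tᵢ·V₁·V₂ / (2·√(V₂²−V₁²)).
√(V₂²−V₁²) = √(4402² − 1215²) = 4231.0 m/s.
h = 0.0435 s × 1215 × 4402 / (2 × 4231.0) = 27.49 m.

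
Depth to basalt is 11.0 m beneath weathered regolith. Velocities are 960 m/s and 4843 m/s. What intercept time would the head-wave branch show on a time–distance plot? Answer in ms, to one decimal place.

tᵢ = 2h·√(V₂²−V₁²)/(V₁V₂).
√(V₂²−V₁²) = √(4843²−960²) = 4746.9 m/s.
tᵢ = 2·11.0·4746.9/(960·4843) = 0.02246 s.

22.5 ms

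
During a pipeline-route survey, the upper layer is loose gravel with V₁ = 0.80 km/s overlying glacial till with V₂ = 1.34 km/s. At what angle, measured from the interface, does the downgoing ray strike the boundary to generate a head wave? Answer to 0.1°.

Critical incidence: sin θ_c = V₁/V₂ = 0.80/1.34 = 0.5970.
θ_c = arcsin 0.5970 = 36.66°.
Measured from the interface: 90° − 36.66° = 53.34°.

53.3°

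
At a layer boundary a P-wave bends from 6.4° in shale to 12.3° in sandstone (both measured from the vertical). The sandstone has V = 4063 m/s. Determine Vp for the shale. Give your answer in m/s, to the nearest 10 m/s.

Snell's law: sin 6.4°/V₁ = sin 12.3°/V₂.
V₁ = V₂·sin 6.4°/sin 12.3° = 4063 × 0.5233 = 2125.98 m/s.

2130 m/s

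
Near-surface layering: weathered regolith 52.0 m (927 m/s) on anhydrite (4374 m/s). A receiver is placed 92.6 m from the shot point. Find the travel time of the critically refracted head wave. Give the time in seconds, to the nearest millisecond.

0.131 s

θ_c = arcsin(V₁/V₂) = arcsin(927/4374) = 12.24°, cos θ_c = 0.9773.
Intercept time tᵢ = 2h cos θ_c / V₁ = 2·52.0·0.9773/927 = 0.10964 s.
t = x/V₂ + tᵢ = 92.6/4374 + 0.10964 = 0.13081 s.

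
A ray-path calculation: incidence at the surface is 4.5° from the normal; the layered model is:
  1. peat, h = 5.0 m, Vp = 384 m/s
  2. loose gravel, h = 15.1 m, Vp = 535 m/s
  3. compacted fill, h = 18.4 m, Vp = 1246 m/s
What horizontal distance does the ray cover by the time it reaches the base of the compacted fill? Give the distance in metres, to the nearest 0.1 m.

p = sin θ₁/V₁ = sin 4.5°/384 = 2.0432e-04 s/m is conserved through the stack.
Layer 1: θ = 4.50°; offset = 5.0·tan 4.50° = 0.394 m.
Layer 2: sin θ = p·535 = 0.1093 → θ = 6.28°; offset = 15.1·tan 6.28° = 1.661 m.
Layer 3: sin θ = p·1246 = 0.2546 → θ = 14.75°; offset = 18.4·tan 14.75° = 4.844 m.
Summing the layer offsets gives 6.898 m.

6.9 m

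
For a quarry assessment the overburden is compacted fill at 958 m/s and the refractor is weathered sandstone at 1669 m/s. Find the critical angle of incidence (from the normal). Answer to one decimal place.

35.0°

At critical incidence the refracted ray runs along the interface (θ₂ = 90°), so sin θ_c = V₁/V₂.
θ_c = arcsin(958/1669) = arcsin 0.5740 = 35.03°.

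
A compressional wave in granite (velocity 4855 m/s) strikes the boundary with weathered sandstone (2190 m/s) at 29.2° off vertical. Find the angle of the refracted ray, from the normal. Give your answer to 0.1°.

Snell's law: sin θ₂ = (V₂/V₁)·sin θ₁ = (2190/4855)·sin 29.2° = 0.2201.
θ₂ = arcsin 0.2201 = 12.71° from the normal.

12.7°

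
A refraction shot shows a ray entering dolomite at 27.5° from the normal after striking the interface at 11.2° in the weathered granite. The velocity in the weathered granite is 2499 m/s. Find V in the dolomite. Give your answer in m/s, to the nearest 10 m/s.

sin 11.2° = 0.1942; sin 27.5° = 0.4617.
V₂ = V₁·(sin θ₂/sin θ₁) = 2499·(0.4617/0.1942) = 5940.81 m/s.

5940 m/s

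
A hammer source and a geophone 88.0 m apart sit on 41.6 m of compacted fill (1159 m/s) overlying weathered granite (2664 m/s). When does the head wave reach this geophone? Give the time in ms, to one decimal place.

θ_c = arcsin(V₁/V₂) = arcsin(1159/2664) = 25.79°, cos θ_c = 0.9004.
Intercept time tᵢ = 2h cos θ_c / V₁ = 2·41.6·0.9004/1159 = 0.06464 s.
t = x/V₂ + tᵢ = 88.0/2664 + 0.06464 = 0.09767 s.

97.7 ms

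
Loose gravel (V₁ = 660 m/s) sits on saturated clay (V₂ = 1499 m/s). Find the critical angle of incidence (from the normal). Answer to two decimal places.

Critical incidence: sin θ_c = V₁/V₂ = 660/1499 = 0.4403.
θ_c = arcsin 0.4403 = 26.12°.

26.12°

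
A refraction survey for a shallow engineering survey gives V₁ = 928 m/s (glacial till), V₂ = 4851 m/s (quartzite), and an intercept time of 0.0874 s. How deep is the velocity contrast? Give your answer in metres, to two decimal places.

h = tᵢ·V₁·V₂ / (2·√(V₂²−V₁²)).
√(V₂²−V₁²) = √(4851² − 928²) = 4761.4 m/s.
h = 0.0874 s × 928 × 4851 / (2 × 4761.4) = 41.32 m.

41.32 m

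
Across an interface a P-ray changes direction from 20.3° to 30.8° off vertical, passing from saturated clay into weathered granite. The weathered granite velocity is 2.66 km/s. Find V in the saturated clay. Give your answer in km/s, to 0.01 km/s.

Snell's law: sin 20.3°/V₁ = sin 30.8°/V₂.
V₁ = V₂·sin 20.3°/sin 30.8° = 2.66 × 0.6776 = 1.80 km/s.

1.80 km/s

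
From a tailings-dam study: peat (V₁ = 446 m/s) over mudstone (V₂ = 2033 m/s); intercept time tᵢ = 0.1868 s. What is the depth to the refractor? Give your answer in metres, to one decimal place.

42.7 m

h = tᵢ·V₁·V₂ / (2·√(V₂²−V₁²)).
√(V₂²−V₁²) = √(2033² − 446²) = 1983.5 m/s.
h = 0.1868 s × 446 × 2033 / (2 × 1983.5) = 42.70 m.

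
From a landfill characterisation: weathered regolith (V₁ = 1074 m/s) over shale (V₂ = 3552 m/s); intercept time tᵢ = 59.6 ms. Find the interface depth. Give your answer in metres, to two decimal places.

h = tᵢ·V₁·V₂ / (2·√(V₂²−V₁²)).
√(V₂²−V₁²) = √(3552² − 1074²) = 3385.7 m/s.
h = 0.0596 s × 1074 × 3552 / (2 × 3385.7) = 33.58 m.

33.58 m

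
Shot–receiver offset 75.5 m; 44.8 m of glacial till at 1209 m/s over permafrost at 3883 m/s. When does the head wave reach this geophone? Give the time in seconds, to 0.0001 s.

θ_c = arcsin(V₁/V₂) = arcsin(1209/3883) = 18.14°, cos θ_c = 0.9503.
Intercept time tᵢ = 2h cos θ_c / V₁ = 2·44.8·0.9503/1209 = 0.07043 s.
t = x/V₂ + tᵢ = 75.5/3883 + 0.07043 = 0.08987 s.

0.0899 s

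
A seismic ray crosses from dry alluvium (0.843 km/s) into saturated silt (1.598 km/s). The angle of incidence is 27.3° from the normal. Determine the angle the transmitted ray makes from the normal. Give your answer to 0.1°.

60.4°

Snell's law: sin θ₂ = (V₂/V₁)·sin θ₁ = (1.598/0.843)·sin 27.3° = 0.8694.
θ₂ = arcsin 0.8694 = 60.39° from the normal.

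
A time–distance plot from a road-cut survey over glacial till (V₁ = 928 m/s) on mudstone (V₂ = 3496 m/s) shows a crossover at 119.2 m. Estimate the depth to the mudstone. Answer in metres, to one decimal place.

x_cross = 2h·√((V₂+V₁)/(V₂−V₁)) → h = x_cross / (2·√((V₂+V₁)/(V₂−V₁))).
√((V₂+V₁)/(V₂−V₁)) = √((3496+928)/(3496−928)) = 1.3125.
h = 119.2 / (2·1.3125) = 45.41 m.

45.4 m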